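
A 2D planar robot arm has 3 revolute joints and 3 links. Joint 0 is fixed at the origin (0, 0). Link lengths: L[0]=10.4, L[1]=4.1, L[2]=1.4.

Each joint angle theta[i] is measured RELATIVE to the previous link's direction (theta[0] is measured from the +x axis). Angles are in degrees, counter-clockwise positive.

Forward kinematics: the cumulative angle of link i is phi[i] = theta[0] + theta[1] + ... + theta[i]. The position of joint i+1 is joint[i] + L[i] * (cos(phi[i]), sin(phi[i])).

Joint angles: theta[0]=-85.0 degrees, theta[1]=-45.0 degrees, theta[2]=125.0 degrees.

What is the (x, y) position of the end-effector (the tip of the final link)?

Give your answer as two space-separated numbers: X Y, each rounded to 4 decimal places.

Answer: -0.3343 -13.6232

Derivation:
joint[0] = (0.0000, 0.0000)  (base)
link 0: phi[0] = -85 = -85 deg
  cos(-85 deg) = 0.0872, sin(-85 deg) = -0.9962
  joint[1] = (0.0000, 0.0000) + 10.4 * (0.0872, -0.9962) = (0.0000 + 0.9064, 0.0000 + -10.3604) = (0.9064, -10.3604)
link 1: phi[1] = -85 + -45 = -130 deg
  cos(-130 deg) = -0.6428, sin(-130 deg) = -0.7660
  joint[2] = (0.9064, -10.3604) + 4.1 * (-0.6428, -0.7660) = (0.9064 + -2.6354, -10.3604 + -3.1408) = (-1.7290, -13.5012)
link 2: phi[2] = -85 + -45 + 125 = -5 deg
  cos(-5 deg) = 0.9962, sin(-5 deg) = -0.0872
  joint[3] = (-1.7290, -13.5012) + 1.4 * (0.9962, -0.0872) = (-1.7290 + 1.3947, -13.5012 + -0.1220) = (-0.3343, -13.6232)
End effector: (-0.3343, -13.6232)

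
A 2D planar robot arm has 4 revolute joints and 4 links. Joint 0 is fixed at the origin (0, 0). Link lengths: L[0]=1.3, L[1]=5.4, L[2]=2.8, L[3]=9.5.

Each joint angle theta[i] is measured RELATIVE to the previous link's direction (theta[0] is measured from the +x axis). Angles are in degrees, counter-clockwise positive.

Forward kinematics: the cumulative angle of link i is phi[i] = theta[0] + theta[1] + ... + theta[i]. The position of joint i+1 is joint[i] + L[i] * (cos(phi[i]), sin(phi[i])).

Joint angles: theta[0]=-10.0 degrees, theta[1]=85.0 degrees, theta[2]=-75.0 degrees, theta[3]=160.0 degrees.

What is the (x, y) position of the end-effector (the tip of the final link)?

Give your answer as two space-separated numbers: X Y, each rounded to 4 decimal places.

joint[0] = (0.0000, 0.0000)  (base)
link 0: phi[0] = -10 = -10 deg
  cos(-10 deg) = 0.9848, sin(-10 deg) = -0.1736
  joint[1] = (0.0000, 0.0000) + 1.3 * (0.9848, -0.1736) = (0.0000 + 1.2803, 0.0000 + -0.2257) = (1.2803, -0.2257)
link 1: phi[1] = -10 + 85 = 75 deg
  cos(75 deg) = 0.2588, sin(75 deg) = 0.9659
  joint[2] = (1.2803, -0.2257) + 5.4 * (0.2588, 0.9659) = (1.2803 + 1.3976, -0.2257 + 5.2160) = (2.6779, 4.9903)
link 2: phi[2] = -10 + 85 + -75 = 0 deg
  cos(0 deg) = 1.0000, sin(0 deg) = 0.0000
  joint[3] = (2.6779, 4.9903) + 2.8 * (1.0000, 0.0000) = (2.6779 + 2.8000, 4.9903 + 0.0000) = (5.4779, 4.9903)
link 3: phi[3] = -10 + 85 + -75 + 160 = 160 deg
  cos(160 deg) = -0.9397, sin(160 deg) = 0.3420
  joint[4] = (5.4779, 4.9903) + 9.5 * (-0.9397, 0.3420) = (5.4779 + -8.9271, 4.9903 + 3.2492) = (-3.4492, 8.2394)
End effector: (-3.4492, 8.2394)

Answer: -3.4492 8.2394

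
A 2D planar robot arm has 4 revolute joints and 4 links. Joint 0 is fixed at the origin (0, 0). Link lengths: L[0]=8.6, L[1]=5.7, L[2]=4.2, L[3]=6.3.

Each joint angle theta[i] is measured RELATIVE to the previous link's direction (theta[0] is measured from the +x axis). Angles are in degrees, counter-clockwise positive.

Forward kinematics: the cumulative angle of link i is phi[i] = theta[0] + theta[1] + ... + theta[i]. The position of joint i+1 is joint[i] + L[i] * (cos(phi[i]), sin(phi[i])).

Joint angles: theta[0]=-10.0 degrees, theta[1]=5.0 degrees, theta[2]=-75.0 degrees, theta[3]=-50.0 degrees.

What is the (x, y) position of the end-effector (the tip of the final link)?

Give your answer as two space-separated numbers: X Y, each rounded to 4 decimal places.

joint[0] = (0.0000, 0.0000)  (base)
link 0: phi[0] = -10 = -10 deg
  cos(-10 deg) = 0.9848, sin(-10 deg) = -0.1736
  joint[1] = (0.0000, 0.0000) + 8.6 * (0.9848, -0.1736) = (0.0000 + 8.4693, 0.0000 + -1.4934) = (8.4693, -1.4934)
link 1: phi[1] = -10 + 5 = -5 deg
  cos(-5 deg) = 0.9962, sin(-5 deg) = -0.0872
  joint[2] = (8.4693, -1.4934) + 5.7 * (0.9962, -0.0872) = (8.4693 + 5.6783, -1.4934 + -0.4968) = (14.1477, -1.9902)
link 2: phi[2] = -10 + 5 + -75 = -80 deg
  cos(-80 deg) = 0.1736, sin(-80 deg) = -0.9848
  joint[3] = (14.1477, -1.9902) + 4.2 * (0.1736, -0.9848) = (14.1477 + 0.7293, -1.9902 + -4.1362) = (14.8770, -6.1264)
link 3: phi[3] = -10 + 5 + -75 + -50 = -130 deg
  cos(-130 deg) = -0.6428, sin(-130 deg) = -0.7660
  joint[4] = (14.8770, -6.1264) + 6.3 * (-0.6428, -0.7660) = (14.8770 + -4.0496, -6.1264 + -4.8261) = (10.8274, -10.9524)
End effector: (10.8274, -10.9524)

Answer: 10.8274 -10.9524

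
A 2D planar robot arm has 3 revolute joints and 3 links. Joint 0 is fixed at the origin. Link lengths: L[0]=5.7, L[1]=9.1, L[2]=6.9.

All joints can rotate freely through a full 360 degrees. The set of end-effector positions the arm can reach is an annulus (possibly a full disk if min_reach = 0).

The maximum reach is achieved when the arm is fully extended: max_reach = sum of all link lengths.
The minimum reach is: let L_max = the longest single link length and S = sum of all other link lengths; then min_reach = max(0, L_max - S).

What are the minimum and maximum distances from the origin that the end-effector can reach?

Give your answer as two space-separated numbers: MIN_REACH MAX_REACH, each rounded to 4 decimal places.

Answer: 0.0000 21.7000

Derivation:
Link lengths: [5.7, 9.1, 6.9]
max_reach = 5.7 + 9.1 + 6.9 = 21.7
L_max = max([5.7, 9.1, 6.9]) = 9.1
S (sum of others) = 21.7 - 9.1 = 12.6
min_reach = max(0, 9.1 - 12.6) = max(0, -3.5) = 0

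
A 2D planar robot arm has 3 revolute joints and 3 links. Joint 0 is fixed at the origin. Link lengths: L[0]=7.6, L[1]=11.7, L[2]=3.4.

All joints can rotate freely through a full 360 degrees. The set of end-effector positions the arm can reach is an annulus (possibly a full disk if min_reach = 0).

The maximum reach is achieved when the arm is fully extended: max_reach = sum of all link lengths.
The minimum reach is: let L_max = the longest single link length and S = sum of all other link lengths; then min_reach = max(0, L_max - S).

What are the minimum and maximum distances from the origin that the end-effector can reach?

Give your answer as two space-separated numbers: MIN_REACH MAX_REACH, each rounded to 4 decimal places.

Answer: 0.7000 22.7000

Derivation:
Link lengths: [7.6, 11.7, 3.4]
max_reach = 7.6 + 11.7 + 3.4 = 22.7
L_max = max([7.6, 11.7, 3.4]) = 11.7
S (sum of others) = 22.7 - 11.7 = 11
min_reach = max(0, 11.7 - 11) = max(0, 0.7) = 0.7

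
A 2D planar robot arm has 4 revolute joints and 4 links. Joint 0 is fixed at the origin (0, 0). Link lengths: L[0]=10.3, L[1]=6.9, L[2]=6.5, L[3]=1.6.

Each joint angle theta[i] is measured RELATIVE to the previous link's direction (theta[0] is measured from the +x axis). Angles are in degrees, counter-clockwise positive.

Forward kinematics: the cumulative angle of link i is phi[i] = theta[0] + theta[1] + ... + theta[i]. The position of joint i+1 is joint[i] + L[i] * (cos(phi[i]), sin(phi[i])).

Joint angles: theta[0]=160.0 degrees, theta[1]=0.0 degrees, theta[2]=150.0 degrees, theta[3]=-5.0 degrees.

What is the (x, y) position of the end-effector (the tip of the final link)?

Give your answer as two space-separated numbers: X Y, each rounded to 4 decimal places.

Answer: -11.0669 -0.4072

Derivation:
joint[0] = (0.0000, 0.0000)  (base)
link 0: phi[0] = 160 = 160 deg
  cos(160 deg) = -0.9397, sin(160 deg) = 0.3420
  joint[1] = (0.0000, 0.0000) + 10.3 * (-0.9397, 0.3420) = (0.0000 + -9.6788, 0.0000 + 3.5228) = (-9.6788, 3.5228)
link 1: phi[1] = 160 + 0 = 160 deg
  cos(160 deg) = -0.9397, sin(160 deg) = 0.3420
  joint[2] = (-9.6788, 3.5228) + 6.9 * (-0.9397, 0.3420) = (-9.6788 + -6.4839, 3.5228 + 2.3599) = (-16.1627, 5.8827)
link 2: phi[2] = 160 + 0 + 150 = 310 deg
  cos(310 deg) = 0.6428, sin(310 deg) = -0.7660
  joint[3] = (-16.1627, 5.8827) + 6.5 * (0.6428, -0.7660) = (-16.1627 + 4.1781, 5.8827 + -4.9793) = (-11.9846, 0.9035)
link 3: phi[3] = 160 + 0 + 150 + -5 = 305 deg
  cos(305 deg) = 0.5736, sin(305 deg) = -0.8192
  joint[4] = (-11.9846, 0.9035) + 1.6 * (0.5736, -0.8192) = (-11.9846 + 0.9177, 0.9035 + -1.3106) = (-11.0669, -0.4072)
End effector: (-11.0669, -0.4072)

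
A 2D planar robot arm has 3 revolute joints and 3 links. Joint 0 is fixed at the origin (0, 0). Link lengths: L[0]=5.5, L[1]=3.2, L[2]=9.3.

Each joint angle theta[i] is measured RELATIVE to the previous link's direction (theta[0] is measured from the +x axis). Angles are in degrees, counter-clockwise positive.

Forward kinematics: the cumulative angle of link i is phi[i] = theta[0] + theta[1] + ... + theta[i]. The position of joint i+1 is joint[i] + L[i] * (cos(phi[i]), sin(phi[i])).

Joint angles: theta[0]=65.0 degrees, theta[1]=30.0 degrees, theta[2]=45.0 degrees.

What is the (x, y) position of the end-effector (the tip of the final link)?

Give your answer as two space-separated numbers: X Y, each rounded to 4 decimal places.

Answer: -5.0787 14.1504

Derivation:
joint[0] = (0.0000, 0.0000)  (base)
link 0: phi[0] = 65 = 65 deg
  cos(65 deg) = 0.4226, sin(65 deg) = 0.9063
  joint[1] = (0.0000, 0.0000) + 5.5 * (0.4226, 0.9063) = (0.0000 + 2.3244, 0.0000 + 4.9847) = (2.3244, 4.9847)
link 1: phi[1] = 65 + 30 = 95 deg
  cos(95 deg) = -0.0872, sin(95 deg) = 0.9962
  joint[2] = (2.3244, 4.9847) + 3.2 * (-0.0872, 0.9962) = (2.3244 + -0.2789, 4.9847 + 3.1878) = (2.0455, 8.1725)
link 2: phi[2] = 65 + 30 + 45 = 140 deg
  cos(140 deg) = -0.7660, sin(140 deg) = 0.6428
  joint[3] = (2.0455, 8.1725) + 9.3 * (-0.7660, 0.6428) = (2.0455 + -7.1242, 8.1725 + 5.9779) = (-5.0787, 14.1504)
End effector: (-5.0787, 14.1504)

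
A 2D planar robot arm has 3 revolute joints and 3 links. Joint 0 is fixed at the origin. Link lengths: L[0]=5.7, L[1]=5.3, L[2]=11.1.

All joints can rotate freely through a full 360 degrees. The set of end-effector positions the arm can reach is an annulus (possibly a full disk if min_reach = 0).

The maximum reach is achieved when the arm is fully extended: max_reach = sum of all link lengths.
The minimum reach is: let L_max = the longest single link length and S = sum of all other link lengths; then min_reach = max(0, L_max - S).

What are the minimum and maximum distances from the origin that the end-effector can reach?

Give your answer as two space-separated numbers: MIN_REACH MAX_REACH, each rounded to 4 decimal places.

Answer: 0.1000 22.1000

Derivation:
Link lengths: [5.7, 5.3, 11.1]
max_reach = 5.7 + 5.3 + 11.1 = 22.1
L_max = max([5.7, 5.3, 11.1]) = 11.1
S (sum of others) = 22.1 - 11.1 = 11
min_reach = max(0, 11.1 - 11) = max(0, 0.1) = 0.1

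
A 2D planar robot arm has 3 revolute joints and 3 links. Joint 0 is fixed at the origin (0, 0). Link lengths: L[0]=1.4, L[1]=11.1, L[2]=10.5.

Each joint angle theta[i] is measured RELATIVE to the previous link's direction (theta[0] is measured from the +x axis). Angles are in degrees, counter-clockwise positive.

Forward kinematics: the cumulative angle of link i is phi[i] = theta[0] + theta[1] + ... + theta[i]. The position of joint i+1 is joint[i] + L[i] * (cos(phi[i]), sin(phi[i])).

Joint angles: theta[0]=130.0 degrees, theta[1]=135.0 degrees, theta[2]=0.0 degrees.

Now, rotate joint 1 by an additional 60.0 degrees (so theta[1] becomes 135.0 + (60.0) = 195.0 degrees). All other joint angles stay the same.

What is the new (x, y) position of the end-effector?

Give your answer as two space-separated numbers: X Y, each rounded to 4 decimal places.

Answer: 16.7938 -11.3168

Derivation:
joint[0] = (0.0000, 0.0000)  (base)
link 0: phi[0] = 130 = 130 deg
  cos(130 deg) = -0.6428, sin(130 deg) = 0.7660
  joint[1] = (0.0000, 0.0000) + 1.4 * (-0.6428, 0.7660) = (0.0000 + -0.8999, 0.0000 + 1.0725) = (-0.8999, 1.0725)
link 1: phi[1] = 130 + 195 = 325 deg
  cos(325 deg) = 0.8192, sin(325 deg) = -0.5736
  joint[2] = (-0.8999, 1.0725) + 11.1 * (0.8192, -0.5736) = (-0.8999 + 9.0926, 1.0725 + -6.3667) = (8.1927, -5.2942)
link 2: phi[2] = 130 + 195 + 0 = 325 deg
  cos(325 deg) = 0.8192, sin(325 deg) = -0.5736
  joint[3] = (8.1927, -5.2942) + 10.5 * (0.8192, -0.5736) = (8.1927 + 8.6011, -5.2942 + -6.0226) = (16.7938, -11.3168)
End effector: (16.7938, -11.3168)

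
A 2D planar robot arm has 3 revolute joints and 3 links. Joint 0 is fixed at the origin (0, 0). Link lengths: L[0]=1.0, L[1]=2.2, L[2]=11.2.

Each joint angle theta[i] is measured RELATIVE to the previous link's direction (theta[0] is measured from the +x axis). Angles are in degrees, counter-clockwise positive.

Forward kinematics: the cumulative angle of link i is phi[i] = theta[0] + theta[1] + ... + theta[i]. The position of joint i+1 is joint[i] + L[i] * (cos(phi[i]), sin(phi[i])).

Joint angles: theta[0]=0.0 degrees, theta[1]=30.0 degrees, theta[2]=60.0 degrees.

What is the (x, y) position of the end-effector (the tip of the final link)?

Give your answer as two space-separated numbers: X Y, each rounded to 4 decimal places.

Answer: 2.9053 12.3000

Derivation:
joint[0] = (0.0000, 0.0000)  (base)
link 0: phi[0] = 0 = 0 deg
  cos(0 deg) = 1.0000, sin(0 deg) = 0.0000
  joint[1] = (0.0000, 0.0000) + 1 * (1.0000, 0.0000) = (0.0000 + 1.0000, 0.0000 + 0.0000) = (1.0000, 0.0000)
link 1: phi[1] = 0 + 30 = 30 deg
  cos(30 deg) = 0.8660, sin(30 deg) = 0.5000
  joint[2] = (1.0000, 0.0000) + 2.2 * (0.8660, 0.5000) = (1.0000 + 1.9053, 0.0000 + 1.1000) = (2.9053, 1.1000)
link 2: phi[2] = 0 + 30 + 60 = 90 deg
  cos(90 deg) = 0.0000, sin(90 deg) = 1.0000
  joint[3] = (2.9053, 1.1000) + 11.2 * (0.0000, 1.0000) = (2.9053 + 0.0000, 1.1000 + 11.2000) = (2.9053, 12.3000)
End effector: (2.9053, 12.3000)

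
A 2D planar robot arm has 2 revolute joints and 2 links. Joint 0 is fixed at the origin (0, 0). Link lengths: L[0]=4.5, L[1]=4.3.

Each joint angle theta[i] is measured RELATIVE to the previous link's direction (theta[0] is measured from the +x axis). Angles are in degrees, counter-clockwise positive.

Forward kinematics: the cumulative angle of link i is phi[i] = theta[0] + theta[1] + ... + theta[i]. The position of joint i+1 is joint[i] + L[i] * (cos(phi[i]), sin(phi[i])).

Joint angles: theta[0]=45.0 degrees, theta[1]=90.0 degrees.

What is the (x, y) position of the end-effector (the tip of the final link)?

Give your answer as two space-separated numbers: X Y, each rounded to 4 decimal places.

Answer: 0.1414 6.2225

Derivation:
joint[0] = (0.0000, 0.0000)  (base)
link 0: phi[0] = 45 = 45 deg
  cos(45 deg) = 0.7071, sin(45 deg) = 0.7071
  joint[1] = (0.0000, 0.0000) + 4.5 * (0.7071, 0.7071) = (0.0000 + 3.1820, 0.0000 + 3.1820) = (3.1820, 3.1820)
link 1: phi[1] = 45 + 90 = 135 deg
  cos(135 deg) = -0.7071, sin(135 deg) = 0.7071
  joint[2] = (3.1820, 3.1820) + 4.3 * (-0.7071, 0.7071) = (3.1820 + -3.0406, 3.1820 + 3.0406) = (0.1414, 6.2225)
End effector: (0.1414, 6.2225)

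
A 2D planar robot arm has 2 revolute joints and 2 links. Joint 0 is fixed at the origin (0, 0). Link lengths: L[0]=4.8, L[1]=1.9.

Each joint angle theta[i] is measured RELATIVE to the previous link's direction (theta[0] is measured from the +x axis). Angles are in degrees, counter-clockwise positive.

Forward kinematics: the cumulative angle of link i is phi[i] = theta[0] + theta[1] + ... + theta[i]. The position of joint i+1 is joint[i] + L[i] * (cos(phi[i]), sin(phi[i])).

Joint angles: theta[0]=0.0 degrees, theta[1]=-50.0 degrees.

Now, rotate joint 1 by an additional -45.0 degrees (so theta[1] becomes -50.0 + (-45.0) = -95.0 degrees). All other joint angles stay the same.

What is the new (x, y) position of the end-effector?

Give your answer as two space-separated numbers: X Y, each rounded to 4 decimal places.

Answer: 4.6344 -1.8928

Derivation:
joint[0] = (0.0000, 0.0000)  (base)
link 0: phi[0] = 0 = 0 deg
  cos(0 deg) = 1.0000, sin(0 deg) = 0.0000
  joint[1] = (0.0000, 0.0000) + 4.8 * (1.0000, 0.0000) = (0.0000 + 4.8000, 0.0000 + 0.0000) = (4.8000, 0.0000)
link 1: phi[1] = 0 + -95 = -95 deg
  cos(-95 deg) = -0.0872, sin(-95 deg) = -0.9962
  joint[2] = (4.8000, 0.0000) + 1.9 * (-0.0872, -0.9962) = (4.8000 + -0.1656, 0.0000 + -1.8928) = (4.6344, -1.8928)
End effector: (4.6344, -1.8928)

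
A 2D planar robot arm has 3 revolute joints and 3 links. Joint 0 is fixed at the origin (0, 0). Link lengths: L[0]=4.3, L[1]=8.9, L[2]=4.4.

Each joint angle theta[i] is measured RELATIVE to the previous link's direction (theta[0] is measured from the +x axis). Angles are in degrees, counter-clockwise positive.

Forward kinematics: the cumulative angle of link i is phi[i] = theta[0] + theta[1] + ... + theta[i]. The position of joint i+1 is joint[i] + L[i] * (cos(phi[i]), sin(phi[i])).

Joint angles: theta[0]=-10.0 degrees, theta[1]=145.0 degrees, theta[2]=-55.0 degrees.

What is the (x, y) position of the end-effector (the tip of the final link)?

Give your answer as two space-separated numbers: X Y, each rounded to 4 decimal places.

joint[0] = (0.0000, 0.0000)  (base)
link 0: phi[0] = -10 = -10 deg
  cos(-10 deg) = 0.9848, sin(-10 deg) = -0.1736
  joint[1] = (0.0000, 0.0000) + 4.3 * (0.9848, -0.1736) = (0.0000 + 4.2347, 0.0000 + -0.7467) = (4.2347, -0.7467)
link 1: phi[1] = -10 + 145 = 135 deg
  cos(135 deg) = -0.7071, sin(135 deg) = 0.7071
  joint[2] = (4.2347, -0.7467) + 8.9 * (-0.7071, 0.7071) = (4.2347 + -6.2933, -0.7467 + 6.2933) = (-2.0586, 5.5466)
link 2: phi[2] = -10 + 145 + -55 = 80 deg
  cos(80 deg) = 0.1736, sin(80 deg) = 0.9848
  joint[3] = (-2.0586, 5.5466) + 4.4 * (0.1736, 0.9848) = (-2.0586 + 0.7641, 5.5466 + 4.3332) = (-1.2945, 9.8797)
End effector: (-1.2945, 9.8797)

Answer: -1.2945 9.8797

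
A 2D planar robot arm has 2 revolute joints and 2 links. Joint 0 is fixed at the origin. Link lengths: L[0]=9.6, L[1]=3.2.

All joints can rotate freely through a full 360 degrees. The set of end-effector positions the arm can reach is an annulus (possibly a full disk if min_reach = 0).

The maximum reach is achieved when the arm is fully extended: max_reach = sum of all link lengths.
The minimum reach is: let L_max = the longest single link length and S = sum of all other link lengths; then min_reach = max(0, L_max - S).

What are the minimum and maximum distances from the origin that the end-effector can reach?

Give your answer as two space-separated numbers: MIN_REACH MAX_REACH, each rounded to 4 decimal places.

Link lengths: [9.6, 3.2]
max_reach = 9.6 + 3.2 = 12.8
L_max = max([9.6, 3.2]) = 9.6
S (sum of others) = 12.8 - 9.6 = 3.2
min_reach = max(0, 9.6 - 3.2) = max(0, 6.4) = 6.4

Answer: 6.4000 12.8000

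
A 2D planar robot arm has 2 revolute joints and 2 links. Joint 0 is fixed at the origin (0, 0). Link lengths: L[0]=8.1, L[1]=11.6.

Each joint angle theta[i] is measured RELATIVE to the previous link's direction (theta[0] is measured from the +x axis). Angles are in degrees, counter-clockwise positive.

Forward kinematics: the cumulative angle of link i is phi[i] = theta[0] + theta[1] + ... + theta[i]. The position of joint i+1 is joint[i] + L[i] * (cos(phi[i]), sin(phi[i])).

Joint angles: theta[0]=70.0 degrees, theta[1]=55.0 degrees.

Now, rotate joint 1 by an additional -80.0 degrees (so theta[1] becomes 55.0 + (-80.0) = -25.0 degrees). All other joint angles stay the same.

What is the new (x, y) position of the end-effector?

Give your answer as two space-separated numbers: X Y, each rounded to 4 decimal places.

Answer: 10.9728 15.8139

Derivation:
joint[0] = (0.0000, 0.0000)  (base)
link 0: phi[0] = 70 = 70 deg
  cos(70 deg) = 0.3420, sin(70 deg) = 0.9397
  joint[1] = (0.0000, 0.0000) + 8.1 * (0.3420, 0.9397) = (0.0000 + 2.7704, 0.0000 + 7.6115) = (2.7704, 7.6115)
link 1: phi[1] = 70 + -25 = 45 deg
  cos(45 deg) = 0.7071, sin(45 deg) = 0.7071
  joint[2] = (2.7704, 7.6115) + 11.6 * (0.7071, 0.7071) = (2.7704 + 8.2024, 7.6115 + 8.2024) = (10.9728, 15.8139)
End effector: (10.9728, 15.8139)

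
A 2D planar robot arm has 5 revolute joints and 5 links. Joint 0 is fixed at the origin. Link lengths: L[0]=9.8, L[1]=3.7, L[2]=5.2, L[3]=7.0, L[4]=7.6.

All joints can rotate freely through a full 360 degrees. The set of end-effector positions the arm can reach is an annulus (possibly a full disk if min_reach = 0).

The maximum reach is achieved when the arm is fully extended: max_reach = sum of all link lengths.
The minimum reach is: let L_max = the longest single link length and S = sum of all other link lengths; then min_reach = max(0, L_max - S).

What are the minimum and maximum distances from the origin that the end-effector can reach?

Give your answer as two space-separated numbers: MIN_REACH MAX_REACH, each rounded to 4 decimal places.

Link lengths: [9.8, 3.7, 5.2, 7.0, 7.6]
max_reach = 9.8 + 3.7 + 5.2 + 7 + 7.6 = 33.3
L_max = max([9.8, 3.7, 5.2, 7.0, 7.6]) = 9.8
S (sum of others) = 33.3 - 9.8 = 23.5
min_reach = max(0, 9.8 - 23.5) = max(0, -13.7) = 0

Answer: 0.0000 33.3000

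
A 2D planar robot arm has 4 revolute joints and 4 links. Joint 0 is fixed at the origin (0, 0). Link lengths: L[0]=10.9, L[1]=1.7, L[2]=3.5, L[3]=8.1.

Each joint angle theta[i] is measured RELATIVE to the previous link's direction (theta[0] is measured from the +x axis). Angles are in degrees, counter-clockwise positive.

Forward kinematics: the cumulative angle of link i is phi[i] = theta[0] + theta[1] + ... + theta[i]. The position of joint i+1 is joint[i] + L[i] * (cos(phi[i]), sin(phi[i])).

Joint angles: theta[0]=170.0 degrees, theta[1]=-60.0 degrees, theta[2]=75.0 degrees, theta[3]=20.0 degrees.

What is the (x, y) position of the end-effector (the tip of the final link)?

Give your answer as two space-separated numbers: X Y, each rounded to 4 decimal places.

joint[0] = (0.0000, 0.0000)  (base)
link 0: phi[0] = 170 = 170 deg
  cos(170 deg) = -0.9848, sin(170 deg) = 0.1736
  joint[1] = (0.0000, 0.0000) + 10.9 * (-0.9848, 0.1736) = (0.0000 + -10.7344, 0.0000 + 1.8928) = (-10.7344, 1.8928)
link 1: phi[1] = 170 + -60 = 110 deg
  cos(110 deg) = -0.3420, sin(110 deg) = 0.9397
  joint[2] = (-10.7344, 1.8928) + 1.7 * (-0.3420, 0.9397) = (-10.7344 + -0.5814, 1.8928 + 1.5975) = (-11.3158, 3.4902)
link 2: phi[2] = 170 + -60 + 75 = 185 deg
  cos(185 deg) = -0.9962, sin(185 deg) = -0.0872
  joint[3] = (-11.3158, 3.4902) + 3.5 * (-0.9962, -0.0872) = (-11.3158 + -3.4867, 3.4902 + -0.3050) = (-14.8025, 3.1852)
link 3: phi[3] = 170 + -60 + 75 + 20 = 205 deg
  cos(205 deg) = -0.9063, sin(205 deg) = -0.4226
  joint[4] = (-14.8025, 3.1852) + 8.1 * (-0.9063, -0.4226) = (-14.8025 + -7.3411, 3.1852 + -3.4232) = (-22.1436, -0.2380)
End effector: (-22.1436, -0.2380)

Answer: -22.1436 -0.2380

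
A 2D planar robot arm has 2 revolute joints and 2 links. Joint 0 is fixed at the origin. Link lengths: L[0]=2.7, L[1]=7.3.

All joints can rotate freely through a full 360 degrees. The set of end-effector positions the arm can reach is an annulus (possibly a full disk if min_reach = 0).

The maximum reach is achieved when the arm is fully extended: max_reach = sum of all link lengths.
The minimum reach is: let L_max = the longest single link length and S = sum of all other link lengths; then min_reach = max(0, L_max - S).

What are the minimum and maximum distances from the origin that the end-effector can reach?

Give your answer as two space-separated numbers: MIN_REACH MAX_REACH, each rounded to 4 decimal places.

Answer: 4.6000 10.0000

Derivation:
Link lengths: [2.7, 7.3]
max_reach = 2.7 + 7.3 = 10
L_max = max([2.7, 7.3]) = 7.3
S (sum of others) = 10 - 7.3 = 2.7
min_reach = max(0, 7.3 - 2.7) = max(0, 4.6) = 4.6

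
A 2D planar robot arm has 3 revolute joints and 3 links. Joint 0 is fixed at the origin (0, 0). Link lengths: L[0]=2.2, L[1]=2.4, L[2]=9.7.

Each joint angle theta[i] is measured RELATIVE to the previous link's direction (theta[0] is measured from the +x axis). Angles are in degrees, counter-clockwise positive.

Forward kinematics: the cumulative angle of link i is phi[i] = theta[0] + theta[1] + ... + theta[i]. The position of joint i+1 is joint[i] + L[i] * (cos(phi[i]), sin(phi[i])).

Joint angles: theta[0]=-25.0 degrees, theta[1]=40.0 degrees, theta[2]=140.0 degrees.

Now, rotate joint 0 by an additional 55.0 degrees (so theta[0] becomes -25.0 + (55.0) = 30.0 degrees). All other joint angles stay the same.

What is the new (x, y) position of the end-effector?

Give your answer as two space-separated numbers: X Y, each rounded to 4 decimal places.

Answer: -5.6743 -1.4947

Derivation:
joint[0] = (0.0000, 0.0000)  (base)
link 0: phi[0] = 30 = 30 deg
  cos(30 deg) = 0.8660, sin(30 deg) = 0.5000
  joint[1] = (0.0000, 0.0000) + 2.2 * (0.8660, 0.5000) = (0.0000 + 1.9053, 0.0000 + 1.1000) = (1.9053, 1.1000)
link 1: phi[1] = 30 + 40 = 70 deg
  cos(70 deg) = 0.3420, sin(70 deg) = 0.9397
  joint[2] = (1.9053, 1.1000) + 2.4 * (0.3420, 0.9397) = (1.9053 + 0.8208, 1.1000 + 2.2553) = (2.7261, 3.3553)
link 2: phi[2] = 30 + 40 + 140 = 210 deg
  cos(210 deg) = -0.8660, sin(210 deg) = -0.5000
  joint[3] = (2.7261, 3.3553) + 9.7 * (-0.8660, -0.5000) = (2.7261 + -8.4004, 3.3553 + -4.8500) = (-5.6743, -1.4947)
End effector: (-5.6743, -1.4947)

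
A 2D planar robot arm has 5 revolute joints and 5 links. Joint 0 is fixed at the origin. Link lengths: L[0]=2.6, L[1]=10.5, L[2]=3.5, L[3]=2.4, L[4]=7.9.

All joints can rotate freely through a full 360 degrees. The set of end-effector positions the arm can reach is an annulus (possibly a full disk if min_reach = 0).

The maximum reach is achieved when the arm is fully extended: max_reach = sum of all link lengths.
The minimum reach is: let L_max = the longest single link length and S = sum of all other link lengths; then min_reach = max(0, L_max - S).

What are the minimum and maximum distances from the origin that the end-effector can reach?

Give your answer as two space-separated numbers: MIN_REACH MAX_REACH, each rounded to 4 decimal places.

Answer: 0.0000 26.9000

Derivation:
Link lengths: [2.6, 10.5, 3.5, 2.4, 7.9]
max_reach = 2.6 + 10.5 + 3.5 + 2.4 + 7.9 = 26.9
L_max = max([2.6, 10.5, 3.5, 2.4, 7.9]) = 10.5
S (sum of others) = 26.9 - 10.5 = 16.4
min_reach = max(0, 10.5 - 16.4) = max(0, -5.9) = 0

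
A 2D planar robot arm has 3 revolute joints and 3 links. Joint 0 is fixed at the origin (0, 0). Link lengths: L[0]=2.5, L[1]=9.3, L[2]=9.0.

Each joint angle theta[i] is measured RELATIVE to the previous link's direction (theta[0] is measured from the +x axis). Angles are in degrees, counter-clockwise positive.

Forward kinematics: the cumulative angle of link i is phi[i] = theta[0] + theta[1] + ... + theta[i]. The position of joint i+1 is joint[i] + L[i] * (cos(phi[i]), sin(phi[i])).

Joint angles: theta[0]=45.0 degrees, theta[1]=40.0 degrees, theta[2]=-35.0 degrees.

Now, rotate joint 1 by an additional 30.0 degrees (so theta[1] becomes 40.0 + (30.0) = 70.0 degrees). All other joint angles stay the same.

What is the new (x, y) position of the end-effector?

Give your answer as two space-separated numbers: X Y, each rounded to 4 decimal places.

joint[0] = (0.0000, 0.0000)  (base)
link 0: phi[0] = 45 = 45 deg
  cos(45 deg) = 0.7071, sin(45 deg) = 0.7071
  joint[1] = (0.0000, 0.0000) + 2.5 * (0.7071, 0.7071) = (0.0000 + 1.7678, 0.0000 + 1.7678) = (1.7678, 1.7678)
link 1: phi[1] = 45 + 70 = 115 deg
  cos(115 deg) = -0.4226, sin(115 deg) = 0.9063
  joint[2] = (1.7678, 1.7678) + 9.3 * (-0.4226, 0.9063) = (1.7678 + -3.9303, 1.7678 + 8.4287) = (-2.1626, 10.1964)
link 2: phi[2] = 45 + 70 + -35 = 80 deg
  cos(80 deg) = 0.1736, sin(80 deg) = 0.9848
  joint[3] = (-2.1626, 10.1964) + 9 * (0.1736, 0.9848) = (-2.1626 + 1.5628, 10.1964 + 8.8633) = (-0.5997, 19.0597)
End effector: (-0.5997, 19.0597)

Answer: -0.5997 19.0597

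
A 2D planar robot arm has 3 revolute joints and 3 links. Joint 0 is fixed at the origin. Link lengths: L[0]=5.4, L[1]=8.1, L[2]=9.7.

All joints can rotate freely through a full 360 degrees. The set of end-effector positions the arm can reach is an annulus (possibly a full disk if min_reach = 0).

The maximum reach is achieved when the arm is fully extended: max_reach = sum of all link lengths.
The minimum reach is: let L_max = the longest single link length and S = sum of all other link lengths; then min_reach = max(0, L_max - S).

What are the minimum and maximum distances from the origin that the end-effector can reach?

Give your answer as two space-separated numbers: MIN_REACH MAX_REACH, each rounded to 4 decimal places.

Link lengths: [5.4, 8.1, 9.7]
max_reach = 5.4 + 8.1 + 9.7 = 23.2
L_max = max([5.4, 8.1, 9.7]) = 9.7
S (sum of others) = 23.2 - 9.7 = 13.5
min_reach = max(0, 9.7 - 13.5) = max(0, -3.8) = 0

Answer: 0.0000 23.2000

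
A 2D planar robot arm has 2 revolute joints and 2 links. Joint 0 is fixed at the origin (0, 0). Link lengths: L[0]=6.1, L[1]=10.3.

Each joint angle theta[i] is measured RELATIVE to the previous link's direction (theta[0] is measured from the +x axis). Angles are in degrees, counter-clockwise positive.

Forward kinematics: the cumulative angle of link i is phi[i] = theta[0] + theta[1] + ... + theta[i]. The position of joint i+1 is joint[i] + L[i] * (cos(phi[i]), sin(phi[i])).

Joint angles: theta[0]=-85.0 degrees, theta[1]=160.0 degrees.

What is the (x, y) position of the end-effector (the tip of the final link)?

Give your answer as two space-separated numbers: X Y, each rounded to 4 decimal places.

joint[0] = (0.0000, 0.0000)  (base)
link 0: phi[0] = -85 = -85 deg
  cos(-85 deg) = 0.0872, sin(-85 deg) = -0.9962
  joint[1] = (0.0000, 0.0000) + 6.1 * (0.0872, -0.9962) = (0.0000 + 0.5317, 0.0000 + -6.0768) = (0.5317, -6.0768)
link 1: phi[1] = -85 + 160 = 75 deg
  cos(75 deg) = 0.2588, sin(75 deg) = 0.9659
  joint[2] = (0.5317, -6.0768) + 10.3 * (0.2588, 0.9659) = (0.5317 + 2.6658, -6.0768 + 9.9490) = (3.1975, 3.8722)
End effector: (3.1975, 3.8722)

Answer: 3.1975 3.8722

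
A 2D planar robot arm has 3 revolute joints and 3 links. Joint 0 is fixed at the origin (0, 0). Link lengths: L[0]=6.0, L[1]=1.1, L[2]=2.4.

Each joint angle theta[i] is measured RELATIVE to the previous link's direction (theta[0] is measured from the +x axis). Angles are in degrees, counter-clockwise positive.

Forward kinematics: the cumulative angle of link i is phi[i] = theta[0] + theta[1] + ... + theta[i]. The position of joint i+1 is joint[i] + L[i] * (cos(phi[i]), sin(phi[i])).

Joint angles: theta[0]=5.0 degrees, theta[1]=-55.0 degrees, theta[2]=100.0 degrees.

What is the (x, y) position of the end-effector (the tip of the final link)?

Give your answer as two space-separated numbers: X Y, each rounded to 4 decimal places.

joint[0] = (0.0000, 0.0000)  (base)
link 0: phi[0] = 5 = 5 deg
  cos(5 deg) = 0.9962, sin(5 deg) = 0.0872
  joint[1] = (0.0000, 0.0000) + 6 * (0.9962, 0.0872) = (0.0000 + 5.9772, 0.0000 + 0.5229) = (5.9772, 0.5229)
link 1: phi[1] = 5 + -55 = -50 deg
  cos(-50 deg) = 0.6428, sin(-50 deg) = -0.7660
  joint[2] = (5.9772, 0.5229) + 1.1 * (0.6428, -0.7660) = (5.9772 + 0.7071, 0.5229 + -0.8426) = (6.6842, -0.3197)
link 2: phi[2] = 5 + -55 + 100 = 50 deg
  cos(50 deg) = 0.6428, sin(50 deg) = 0.7660
  joint[3] = (6.6842, -0.3197) + 2.4 * (0.6428, 0.7660) = (6.6842 + 1.5427, -0.3197 + 1.8385) = (8.2269, 1.5188)
End effector: (8.2269, 1.5188)

Answer: 8.2269 1.5188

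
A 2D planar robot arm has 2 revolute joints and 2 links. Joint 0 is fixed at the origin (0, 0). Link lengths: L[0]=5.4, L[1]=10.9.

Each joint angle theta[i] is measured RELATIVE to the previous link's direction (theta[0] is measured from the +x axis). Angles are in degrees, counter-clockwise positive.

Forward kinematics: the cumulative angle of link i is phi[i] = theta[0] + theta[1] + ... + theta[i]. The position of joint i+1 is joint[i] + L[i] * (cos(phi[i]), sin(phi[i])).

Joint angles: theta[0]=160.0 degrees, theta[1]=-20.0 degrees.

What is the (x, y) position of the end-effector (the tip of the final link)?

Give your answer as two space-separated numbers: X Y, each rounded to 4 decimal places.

joint[0] = (0.0000, 0.0000)  (base)
link 0: phi[0] = 160 = 160 deg
  cos(160 deg) = -0.9397, sin(160 deg) = 0.3420
  joint[1] = (0.0000, 0.0000) + 5.4 * (-0.9397, 0.3420) = (0.0000 + -5.0743, 0.0000 + 1.8469) = (-5.0743, 1.8469)
link 1: phi[1] = 160 + -20 = 140 deg
  cos(140 deg) = -0.7660, sin(140 deg) = 0.6428
  joint[2] = (-5.0743, 1.8469) + 10.9 * (-0.7660, 0.6428) = (-5.0743 + -8.3499, 1.8469 + 7.0064) = (-13.4242, 8.8533)
End effector: (-13.4242, 8.8533)

Answer: -13.4242 8.8533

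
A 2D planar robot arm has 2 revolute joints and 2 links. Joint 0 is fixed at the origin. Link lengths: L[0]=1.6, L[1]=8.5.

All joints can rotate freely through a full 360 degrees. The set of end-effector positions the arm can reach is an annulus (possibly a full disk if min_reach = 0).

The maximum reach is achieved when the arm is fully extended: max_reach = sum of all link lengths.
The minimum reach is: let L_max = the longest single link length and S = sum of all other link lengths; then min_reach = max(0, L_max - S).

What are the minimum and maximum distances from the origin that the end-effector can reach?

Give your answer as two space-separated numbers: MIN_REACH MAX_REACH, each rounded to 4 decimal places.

Answer: 6.9000 10.1000

Derivation:
Link lengths: [1.6, 8.5]
max_reach = 1.6 + 8.5 = 10.1
L_max = max([1.6, 8.5]) = 8.5
S (sum of others) = 10.1 - 8.5 = 1.6
min_reach = max(0, 8.5 - 1.6) = max(0, 6.9) = 6.9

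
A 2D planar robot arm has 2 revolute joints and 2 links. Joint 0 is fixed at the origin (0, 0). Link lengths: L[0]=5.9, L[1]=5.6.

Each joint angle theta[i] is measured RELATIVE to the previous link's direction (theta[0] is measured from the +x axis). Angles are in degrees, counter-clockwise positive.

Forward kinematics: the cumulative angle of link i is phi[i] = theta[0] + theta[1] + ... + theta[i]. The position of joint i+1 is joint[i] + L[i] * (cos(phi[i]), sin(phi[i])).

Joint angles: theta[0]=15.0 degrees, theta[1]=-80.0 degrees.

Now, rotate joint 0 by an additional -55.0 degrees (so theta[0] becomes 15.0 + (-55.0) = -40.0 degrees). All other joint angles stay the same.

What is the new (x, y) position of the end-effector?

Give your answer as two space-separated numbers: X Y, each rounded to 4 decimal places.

Answer: 1.7197 -8.6422

Derivation:
joint[0] = (0.0000, 0.0000)  (base)
link 0: phi[0] = -40 = -40 deg
  cos(-40 deg) = 0.7660, sin(-40 deg) = -0.6428
  joint[1] = (0.0000, 0.0000) + 5.9 * (0.7660, -0.6428) = (0.0000 + 4.5197, 0.0000 + -3.7924) = (4.5197, -3.7924)
link 1: phi[1] = -40 + -80 = -120 deg
  cos(-120 deg) = -0.5000, sin(-120 deg) = -0.8660
  joint[2] = (4.5197, -3.7924) + 5.6 * (-0.5000, -0.8660) = (4.5197 + -2.8000, -3.7924 + -4.8497) = (1.7197, -8.6422)
End effector: (1.7197, -8.6422)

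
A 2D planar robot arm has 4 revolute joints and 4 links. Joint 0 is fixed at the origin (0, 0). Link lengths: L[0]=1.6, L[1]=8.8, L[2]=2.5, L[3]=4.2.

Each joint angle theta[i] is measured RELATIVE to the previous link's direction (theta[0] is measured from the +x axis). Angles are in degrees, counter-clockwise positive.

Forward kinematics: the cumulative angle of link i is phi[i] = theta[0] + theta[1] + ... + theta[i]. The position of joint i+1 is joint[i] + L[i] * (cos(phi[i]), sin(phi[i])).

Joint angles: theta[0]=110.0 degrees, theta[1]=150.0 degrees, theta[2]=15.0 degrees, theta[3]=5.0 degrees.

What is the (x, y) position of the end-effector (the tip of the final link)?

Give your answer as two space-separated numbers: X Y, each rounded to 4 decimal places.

joint[0] = (0.0000, 0.0000)  (base)
link 0: phi[0] = 110 = 110 deg
  cos(110 deg) = -0.3420, sin(110 deg) = 0.9397
  joint[1] = (0.0000, 0.0000) + 1.6 * (-0.3420, 0.9397) = (0.0000 + -0.5472, 0.0000 + 1.5035) = (-0.5472, 1.5035)
link 1: phi[1] = 110 + 150 = 260 deg
  cos(260 deg) = -0.1736, sin(260 deg) = -0.9848
  joint[2] = (-0.5472, 1.5035) + 8.8 * (-0.1736, -0.9848) = (-0.5472 + -1.5281, 1.5035 + -8.6663) = (-2.0753, -7.1628)
link 2: phi[2] = 110 + 150 + 15 = 275 deg
  cos(275 deg) = 0.0872, sin(275 deg) = -0.9962
  joint[3] = (-2.0753, -7.1628) + 2.5 * (0.0872, -0.9962) = (-2.0753 + 0.2179, -7.1628 + -2.4905) = (-1.8574, -9.6533)
link 3: phi[3] = 110 + 150 + 15 + 5 = 280 deg
  cos(280 deg) = 0.1736, sin(280 deg) = -0.9848
  joint[4] = (-1.8574, -9.6533) + 4.2 * (0.1736, -0.9848) = (-1.8574 + 0.7293, -9.6533 + -4.1362) = (-1.1281, -13.7895)
End effector: (-1.1281, -13.7895)

Answer: -1.1281 -13.7895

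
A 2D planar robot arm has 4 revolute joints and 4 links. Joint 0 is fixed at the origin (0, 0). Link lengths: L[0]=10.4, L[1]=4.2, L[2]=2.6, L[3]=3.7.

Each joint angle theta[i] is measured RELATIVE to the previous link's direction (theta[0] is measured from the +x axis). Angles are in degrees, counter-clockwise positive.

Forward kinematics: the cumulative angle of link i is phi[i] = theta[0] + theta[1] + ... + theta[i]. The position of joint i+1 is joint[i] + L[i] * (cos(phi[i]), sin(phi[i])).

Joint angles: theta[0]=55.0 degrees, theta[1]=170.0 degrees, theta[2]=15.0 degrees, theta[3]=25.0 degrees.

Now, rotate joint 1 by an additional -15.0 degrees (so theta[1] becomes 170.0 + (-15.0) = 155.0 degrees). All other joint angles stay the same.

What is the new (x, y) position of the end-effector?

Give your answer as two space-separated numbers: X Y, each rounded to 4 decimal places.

Answer: -0.7761 1.1038

Derivation:
joint[0] = (0.0000, 0.0000)  (base)
link 0: phi[0] = 55 = 55 deg
  cos(55 deg) = 0.5736, sin(55 deg) = 0.8192
  joint[1] = (0.0000, 0.0000) + 10.4 * (0.5736, 0.8192) = (0.0000 + 5.9652, 0.0000 + 8.5192) = (5.9652, 8.5192)
link 1: phi[1] = 55 + 155 = 210 deg
  cos(210 deg) = -0.8660, sin(210 deg) = -0.5000
  joint[2] = (5.9652, 8.5192) + 4.2 * (-0.8660, -0.5000) = (5.9652 + -3.6373, 8.5192 + -2.1000) = (2.3279, 6.4192)
link 2: phi[2] = 55 + 155 + 15 = 225 deg
  cos(225 deg) = -0.7071, sin(225 deg) = -0.7071
  joint[3] = (2.3279, 6.4192) + 2.6 * (-0.7071, -0.7071) = (2.3279 + -1.8385, 6.4192 + -1.8385) = (0.4894, 4.5807)
link 3: phi[3] = 55 + 155 + 15 + 25 = 250 deg
  cos(250 deg) = -0.3420, sin(250 deg) = -0.9397
  joint[4] = (0.4894, 4.5807) + 3.7 * (-0.3420, -0.9397) = (0.4894 + -1.2655, 4.5807 + -3.4769) = (-0.7761, 1.1038)
End effector: (-0.7761, 1.1038)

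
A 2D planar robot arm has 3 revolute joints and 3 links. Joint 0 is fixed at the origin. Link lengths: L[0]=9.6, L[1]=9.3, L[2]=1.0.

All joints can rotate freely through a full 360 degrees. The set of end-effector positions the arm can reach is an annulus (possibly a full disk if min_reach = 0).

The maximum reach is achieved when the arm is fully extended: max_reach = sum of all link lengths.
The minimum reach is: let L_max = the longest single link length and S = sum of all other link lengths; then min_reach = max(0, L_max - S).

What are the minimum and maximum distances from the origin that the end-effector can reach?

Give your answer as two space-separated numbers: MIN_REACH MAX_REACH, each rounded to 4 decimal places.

Link lengths: [9.6, 9.3, 1.0]
max_reach = 9.6 + 9.3 + 1 = 19.9
L_max = max([9.6, 9.3, 1.0]) = 9.6
S (sum of others) = 19.9 - 9.6 = 10.3
min_reach = max(0, 9.6 - 10.3) = max(0, -0.7) = 0

Answer: 0.0000 19.9000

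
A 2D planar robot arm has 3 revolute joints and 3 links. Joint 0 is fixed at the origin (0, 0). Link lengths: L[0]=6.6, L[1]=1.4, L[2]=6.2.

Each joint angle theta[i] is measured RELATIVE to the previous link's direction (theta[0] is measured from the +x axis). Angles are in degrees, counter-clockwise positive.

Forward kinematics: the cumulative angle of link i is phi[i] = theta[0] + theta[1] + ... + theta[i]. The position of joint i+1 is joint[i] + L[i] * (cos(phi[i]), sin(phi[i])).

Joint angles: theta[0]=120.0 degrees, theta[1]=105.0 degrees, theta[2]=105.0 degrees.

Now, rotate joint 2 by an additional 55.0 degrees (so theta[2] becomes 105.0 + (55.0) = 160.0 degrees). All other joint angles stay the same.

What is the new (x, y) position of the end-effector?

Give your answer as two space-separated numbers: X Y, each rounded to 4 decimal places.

joint[0] = (0.0000, 0.0000)  (base)
link 0: phi[0] = 120 = 120 deg
  cos(120 deg) = -0.5000, sin(120 deg) = 0.8660
  joint[1] = (0.0000, 0.0000) + 6.6 * (-0.5000, 0.8660) = (0.0000 + -3.3000, 0.0000 + 5.7158) = (-3.3000, 5.7158)
link 1: phi[1] = 120 + 105 = 225 deg
  cos(225 deg) = -0.7071, sin(225 deg) = -0.7071
  joint[2] = (-3.3000, 5.7158) + 1.4 * (-0.7071, -0.7071) = (-3.3000 + -0.9899, 5.7158 + -0.9899) = (-4.2899, 4.7258)
link 2: phi[2] = 120 + 105 + 160 = 385 deg
  cos(385 deg) = 0.9063, sin(385 deg) = 0.4226
  joint[3] = (-4.2899, 4.7258) + 6.2 * (0.9063, 0.4226) = (-4.2899 + 5.6191, 4.7258 + 2.6202) = (1.3292, 7.3461)
End effector: (1.3292, 7.3461)

Answer: 1.3292 7.3461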